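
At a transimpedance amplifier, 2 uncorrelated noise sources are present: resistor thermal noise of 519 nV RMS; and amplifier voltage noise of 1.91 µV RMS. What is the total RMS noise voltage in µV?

1.98 µV

Uncorrelated sources add in power (mean-square): V_tot = √(ΣV_i²)
V_tot = √[(5.19×10⁻⁷)² + (1.91×10⁻⁶)²] = 1.98×10⁻⁶ V = 1.98 µV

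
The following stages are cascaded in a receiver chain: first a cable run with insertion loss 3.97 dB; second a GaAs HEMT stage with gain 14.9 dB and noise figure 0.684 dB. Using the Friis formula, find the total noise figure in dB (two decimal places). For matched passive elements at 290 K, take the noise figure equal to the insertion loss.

4.65 dB

Convert to linear (a loss of L dB is a gain of −L dB): F_i = 10^(NF_i/10), G_i = 10^(G_i,dB/10)
  Stage 1: F_1 = 10^(3.97/10) = 2.495, G_1 = 10^(−3.97/10) = 0.4009
  Stage 2: F_2 = 10^(0.684/10) = 1.171, G_2 = 10^(14.9/10) = 30.90
Friis cascade:
  F = 2.495 + (1.171 − 1)/0.4009 = 2.920
NF = 10 log₁₀(2.920) = 4.65 dB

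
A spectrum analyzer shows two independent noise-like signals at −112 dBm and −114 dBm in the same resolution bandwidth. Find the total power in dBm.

Convert to linear, add, convert back:
P₁ = 6.31×10⁻¹⁵ W, P₂ = 3.98×10⁻¹⁵ W
P_tot = 1.03×10⁻¹⁴ W → 10 log₁₀(P_tot / 10⁻³) = −109.9 dBm

−109.9 dBm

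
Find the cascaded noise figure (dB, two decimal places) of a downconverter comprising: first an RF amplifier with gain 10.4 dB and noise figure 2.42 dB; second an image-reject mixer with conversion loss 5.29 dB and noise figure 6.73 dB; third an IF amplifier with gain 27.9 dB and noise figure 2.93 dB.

Convert to linear (a loss of L dB is a gain of −L dB): F_i = 10^(NF_i/10), G_i = 10^(G_i,dB/10)
  Stage 1: F_1 = 10^(2.42/10) = 1.746, G_1 = 10^(10.4/10) = 10.96
  Stage 2: F_2 = 10^(6.73/10) = 4.710, G_2 = 10^(−5.29/10) = 0.2958
  Stage 3: F_3 = 10^(2.93/10) = 1.963, G_3 = 10^(27.9/10) = 616.6
Friis cascade:
  F = 1.746 + (4.710 − 1)/10.96 + (1.963 − 1)/3.243 = 2.381
NF = 10 log₁₀(2.381) = 3.77 dB

3.77 dB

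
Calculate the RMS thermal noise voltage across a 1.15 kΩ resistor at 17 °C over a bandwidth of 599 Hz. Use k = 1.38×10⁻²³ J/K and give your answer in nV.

105 nV

T = 17 °C + 273.15 = 290.15 K
V_n = √(4kTRB)
4kTRB = 4 × 1.38×10⁻²³ × 290.15 × 1.15×10³ × 5.99×10² = 1.10×10⁻¹⁴ V²
V_n = √(1.10×10⁻¹⁴) = 1.05×10⁻⁷ V = 105 nV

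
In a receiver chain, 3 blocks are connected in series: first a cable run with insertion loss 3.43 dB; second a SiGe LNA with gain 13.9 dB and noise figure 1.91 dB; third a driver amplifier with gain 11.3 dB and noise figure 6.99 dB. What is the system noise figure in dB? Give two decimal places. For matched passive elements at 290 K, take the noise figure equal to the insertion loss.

5.77 dB

Convert to linear (a loss of L dB is a gain of −L dB): F_i = 10^(NF_i/10), G_i = 10^(G_i,dB/10)
  Stage 1: F_1 = 10^(3.43/10) = 2.203, G_1 = 10^(−3.43/10) = 0.4539
  Stage 2: F_2 = 10^(1.91/10) = 1.552, G_2 = 10^(13.9/10) = 24.55
  Stage 3: F_3 = 10^(6.99/10) = 5.000, G_3 = 10^(11.3/10) = 13.49
Friis cascade:
  F = 2.203 + (1.552 − 1)/0.4539 + (5.000 − 1)/11.14 = 3.779
NF = 10 log₁₀(3.779) = 5.77 dB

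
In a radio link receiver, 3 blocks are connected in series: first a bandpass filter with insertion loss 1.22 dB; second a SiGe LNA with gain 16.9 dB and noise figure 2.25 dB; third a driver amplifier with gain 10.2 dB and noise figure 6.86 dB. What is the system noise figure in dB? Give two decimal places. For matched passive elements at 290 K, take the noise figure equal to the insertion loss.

3.67 dB

Convert to linear (a loss of L dB is a gain of −L dB): F_i = 10^(NF_i/10), G_i = 10^(G_i,dB/10)
  Stage 1: F_1 = 10^(1.22/10) = 1.324, G_1 = 10^(−1.22/10) = 0.7551
  Stage 2: F_2 = 10^(2.25/10) = 1.679, G_2 = 10^(16.9/10) = 48.98
  Stage 3: F_3 = 10^(6.86/10) = 4.853, G_3 = 10^(10.2/10) = 10.47
Friis cascade:
  F = 1.324 + (1.679 − 1)/0.7551 + (4.853 − 1)/36.98 = 2.327
NF = 10 log₁₀(2.327) = 3.67 dB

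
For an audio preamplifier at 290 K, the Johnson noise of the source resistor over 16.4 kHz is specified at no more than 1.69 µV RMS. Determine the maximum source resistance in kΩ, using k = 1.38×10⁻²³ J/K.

Johnson–Nyquist: V_n = √(4kTRB) ⇒ R = V_n² / (4kTB)
4kTB = 4 × 1.38×10⁻²³ × 290 × 1.64×10⁴ = 2.63×10⁻¹⁶
R = (1.69×10⁻⁶)² / 2.63×10⁻¹⁶ = 1.09×10⁴ Ω = 10.9 kΩ

10.9 kΩ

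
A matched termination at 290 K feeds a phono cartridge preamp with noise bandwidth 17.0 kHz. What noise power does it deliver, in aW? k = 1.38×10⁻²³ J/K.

68.0 aW

P_n = kTB = 1.38×10⁻²³ × 290 × 1.70×10⁴ = 6.80×10⁻¹⁷ W = 68.0 aW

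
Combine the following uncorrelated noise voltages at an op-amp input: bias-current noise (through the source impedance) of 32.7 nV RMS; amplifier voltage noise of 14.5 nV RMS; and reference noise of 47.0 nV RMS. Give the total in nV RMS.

Uncorrelated sources add in power (mean-square): V_tot = √(ΣV_i²)
V_tot = √[(3.27×10⁻⁸)² + (1.45×10⁻⁸)² + (4.70×10⁻⁸)²] = 5.91×10⁻⁸ V = 59.1 nV

59.1 nV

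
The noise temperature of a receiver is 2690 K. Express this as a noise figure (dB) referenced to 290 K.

10.12 dB

F = 1 + T_e/T₀ = 1 + 2690/290 = 10.2759
NF = 10 log₁₀(10.2759) = 10.12 dB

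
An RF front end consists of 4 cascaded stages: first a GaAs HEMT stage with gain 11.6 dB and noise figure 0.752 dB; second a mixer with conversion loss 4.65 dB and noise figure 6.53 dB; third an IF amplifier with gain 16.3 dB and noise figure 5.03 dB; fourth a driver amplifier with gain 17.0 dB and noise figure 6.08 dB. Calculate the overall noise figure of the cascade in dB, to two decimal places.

Convert to linear (a loss of L dB is a gain of −L dB): F_i = 10^(NF_i/10), G_i = 10^(G_i,dB/10)
  Stage 1: F_1 = 10^(0.752/10) = 1.189, G_1 = 10^(11.6/10) = 14.45
  Stage 2: F_2 = 10^(6.53/10) = 4.498, G_2 = 10^(−4.65/10) = 0.3428
  Stage 3: F_3 = 10^(5.03/10) = 3.184, G_3 = 10^(16.3/10) = 42.66
  Stage 4: F_4 = 10^(6.08/10) = 4.055, G_4 = 10^(17.0/10) = 50.12
Friis cascade:
  F = 1.189 + (4.498 − 1)/14.45 + (3.184 − 1)/4.955 + (4.055 − 1)/211.3 = 1.886
NF = 10 log₁₀(1.886) = 2.76 dB

2.76 dB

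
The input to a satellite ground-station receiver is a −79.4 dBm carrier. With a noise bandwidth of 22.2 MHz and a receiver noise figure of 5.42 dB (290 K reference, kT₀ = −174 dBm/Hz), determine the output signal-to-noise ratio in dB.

15.7 dB

Noise floor: N = −174 + 10 log₁₀(B) + NF
10 log₁₀(2.22×10⁷) = 73.46 dB
N = −174 + 73.46 + 5.42 = −95.12 dBm
SNR = P_sig − N = −79.4 − (−95.12) = 15.72 dB → 15.7 dB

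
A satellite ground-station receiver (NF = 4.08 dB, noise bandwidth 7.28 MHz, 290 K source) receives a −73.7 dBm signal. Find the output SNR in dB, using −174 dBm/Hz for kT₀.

27.6 dB

Noise floor: N = −174 + 10 log₁₀(B) + NF
10 log₁₀(7.28×10⁶) = 68.62 dB
N = −174 + 68.62 + 4.08 = −101.30 dBm
SNR = P_sig − N = −73.7 − (−101.30) = 27.60 dB → 27.6 dB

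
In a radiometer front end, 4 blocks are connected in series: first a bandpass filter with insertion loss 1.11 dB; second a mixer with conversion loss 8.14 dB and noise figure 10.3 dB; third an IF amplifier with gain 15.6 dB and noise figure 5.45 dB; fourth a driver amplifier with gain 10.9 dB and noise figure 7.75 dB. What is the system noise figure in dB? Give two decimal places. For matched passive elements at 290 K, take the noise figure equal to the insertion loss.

Convert to linear (a loss of L dB is a gain of −L dB): F_i = 10^(NF_i/10), G_i = 10^(G_i,dB/10)
  Stage 1: F_1 = 10^(1.11/10) = 1.291, G_1 = 10^(−1.11/10) = 0.7745
  Stage 2: F_2 = 10^(10.3/10) = 10.72, G_2 = 10^(−8.14/10) = 0.1535
  Stage 3: F_3 = 10^(5.45/10) = 3.508, G_3 = 10^(15.6/10) = 36.31
  Stage 4: F_4 = 10^(7.75/10) = 5.957, G_4 = 10^(10.9/10) = 12.30
Friis cascade:
  F = 1.291 + (10.72 − 1)/0.7745 + (3.508 − 1)/0.1189 + (5.957 − 1)/4.315 = 36.08
NF = 10 log₁₀(36.08) = 15.57 dB

15.57 dB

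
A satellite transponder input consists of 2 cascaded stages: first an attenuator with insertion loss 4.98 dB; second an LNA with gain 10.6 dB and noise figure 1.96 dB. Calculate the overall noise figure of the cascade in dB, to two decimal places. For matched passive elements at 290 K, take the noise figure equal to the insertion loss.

Convert to linear (a loss of L dB is a gain of −L dB): F_i = 10^(NF_i/10), G_i = 10^(G_i,dB/10)
  Stage 1: F_1 = 10^(4.98/10) = 3.148, G_1 = 10^(−4.98/10) = 0.3177
  Stage 2: F_2 = 10^(1.96/10) = 1.570, G_2 = 10^(10.6/10) = 11.48
Friis cascade:
  F = 3.148 + (1.570 − 1)/0.3177 = 4.943
NF = 10 log₁₀(4.943) = 6.94 dB

6.94 dB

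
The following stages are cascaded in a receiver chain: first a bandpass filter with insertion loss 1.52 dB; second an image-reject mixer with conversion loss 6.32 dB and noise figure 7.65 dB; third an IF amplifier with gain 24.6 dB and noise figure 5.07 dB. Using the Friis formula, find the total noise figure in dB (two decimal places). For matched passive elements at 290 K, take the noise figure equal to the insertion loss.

13.37 dB

Convert to linear (a loss of L dB is a gain of −L dB): F_i = 10^(NF_i/10), G_i = 10^(G_i,dB/10)
  Stage 1: F_1 = 10^(1.52/10) = 1.419, G_1 = 10^(−1.52/10) = 0.7047
  Stage 2: F_2 = 10^(7.65/10) = 5.821, G_2 = 10^(−6.32/10) = 0.2333
  Stage 3: F_3 = 10^(5.07/10) = 3.214, G_3 = 10^(24.6/10) = 288.4
Friis cascade:
  F = 1.419 + (5.821 − 1)/0.7047 + (3.214 − 1)/0.1644 = 21.72
NF = 10 log₁₀(21.72) = 13.37 dB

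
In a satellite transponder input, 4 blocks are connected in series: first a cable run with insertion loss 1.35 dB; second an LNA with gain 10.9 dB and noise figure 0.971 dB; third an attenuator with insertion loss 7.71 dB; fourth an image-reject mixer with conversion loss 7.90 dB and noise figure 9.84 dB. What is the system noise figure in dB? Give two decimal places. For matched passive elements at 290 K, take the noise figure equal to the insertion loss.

8.98 dB

Convert to linear (a loss of L dB is a gain of −L dB): F_i = 10^(NF_i/10), G_i = 10^(G_i,dB/10)
  Stage 1: F_1 = 10^(1.35/10) = 1.365, G_1 = 10^(−1.35/10) = 0.7328
  Stage 2: F_2 = 10^(0.971/10) = 1.251, G_2 = 10^(10.9/10) = 12.30
  Stage 3: F_3 = 10^(7.71/10) = 5.902, G_3 = 10^(−7.71/10) = 0.1694
  Stage 4: F_4 = 10^(9.84/10) = 9.638, G_4 = 10^(−7.90/10) = 0.1622
Friis cascade:
  F = 1.365 + (1.251 − 1)/0.7328 + (5.902 − 1)/9.016 + (9.638 − 1)/1.528 = 7.905
NF = 10 log₁₀(7.905) = 8.98 dB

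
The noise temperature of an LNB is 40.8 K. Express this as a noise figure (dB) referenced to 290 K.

F = 1 + T_e/T₀ = 1 + 40.8/290 = 1.14069
NF = 10 log₁₀(1.14069) = 0.572 dB

0.572 dB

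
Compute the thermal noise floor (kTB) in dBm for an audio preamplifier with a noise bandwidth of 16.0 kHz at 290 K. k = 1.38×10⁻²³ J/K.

−131.9 dBm

P_n = kTB = 1.38×10⁻²³ × 290 × 1.60×10⁴ = 6.40×10⁻¹⁷ W
In dBm: 10 log₁₀(6.40×10⁻¹⁷ / 10⁻³) = −131.9 dBm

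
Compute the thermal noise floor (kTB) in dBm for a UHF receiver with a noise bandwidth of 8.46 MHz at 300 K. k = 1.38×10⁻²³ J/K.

P_n = kTB = 1.38×10⁻²³ × 300 × 8.46×10⁶ = 3.50×10⁻¹⁴ W
In dBm: 10 log₁₀(3.50×10⁻¹⁴ / 10⁻³) = −104.6 dBm

−104.6 dBm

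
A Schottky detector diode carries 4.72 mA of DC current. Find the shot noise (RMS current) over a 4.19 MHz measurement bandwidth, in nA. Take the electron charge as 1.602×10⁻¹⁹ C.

79.6 nA

I_n = √(2qI·B)
2qI·B = 2 × 1.602×10⁻¹⁹ × 4.72×10⁻³ × 4.19×10⁶ = 6.34×10⁻¹⁵ A²
I_n = √(6.34×10⁻¹⁵) = 7.96×10⁻⁸ A = 79.6 nA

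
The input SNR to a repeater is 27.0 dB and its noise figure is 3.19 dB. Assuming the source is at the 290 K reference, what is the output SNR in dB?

23.81 dB

By definition F = SNR_in/SNR_out, so in dB: SNR_out = SNR_in − NF
SNR_out = 27.0 − 3.19 = 23.81 dB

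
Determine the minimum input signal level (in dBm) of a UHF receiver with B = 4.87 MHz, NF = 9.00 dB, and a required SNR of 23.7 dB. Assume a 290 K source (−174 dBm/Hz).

−74.4 dBm

Sensitivity = −174 + 10 log₁₀(B) + NF + SNR_min
= −174 + 66.88 + 9.00 + 23.7
= −74.42 dBm → −74.4 dBm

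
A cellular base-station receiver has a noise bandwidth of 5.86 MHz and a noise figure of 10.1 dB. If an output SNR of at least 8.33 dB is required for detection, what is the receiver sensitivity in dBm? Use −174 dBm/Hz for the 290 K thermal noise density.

−87.9 dBm

Sensitivity = −174 + 10 log₁₀(B) + NF + SNR_min
= −174 + 67.68 + 10.1 + 8.33
= −87.89 dBm → −87.9 dBm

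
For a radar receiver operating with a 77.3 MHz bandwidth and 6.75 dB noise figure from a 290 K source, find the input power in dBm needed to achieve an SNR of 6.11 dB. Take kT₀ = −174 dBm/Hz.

−82.3 dBm

Sensitivity = −174 + 10 log₁₀(B) + NF + SNR_min
= −174 + 78.88 + 6.75 + 6.11
= −82.26 dBm → −82.3 dBm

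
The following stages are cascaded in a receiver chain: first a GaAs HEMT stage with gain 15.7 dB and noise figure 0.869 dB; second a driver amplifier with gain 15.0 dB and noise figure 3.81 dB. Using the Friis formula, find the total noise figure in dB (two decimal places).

1.00 dB

Convert to linear (a loss of L dB is a gain of −L dB): F_i = 10^(NF_i/10), G_i = 10^(G_i,dB/10)
  Stage 1: F_1 = 10^(0.869/10) = 1.222, G_1 = 10^(15.7/10) = 37.15
  Stage 2: F_2 = 10^(3.81/10) = 2.404, G_2 = 10^(15.0/10) = 31.62
Friis cascade:
  F = 1.222 + (2.404 − 1)/37.15 = 1.259
NF = 10 log₁₀(1.259) = 1.00 dB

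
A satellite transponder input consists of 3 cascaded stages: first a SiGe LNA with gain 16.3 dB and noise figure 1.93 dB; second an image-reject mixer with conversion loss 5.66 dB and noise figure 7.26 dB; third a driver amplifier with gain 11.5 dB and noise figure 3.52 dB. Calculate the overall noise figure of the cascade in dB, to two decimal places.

2.48 dB

Convert to linear (a loss of L dB is a gain of −L dB): F_i = 10^(NF_i/10), G_i = 10^(G_i,dB/10)
  Stage 1: F_1 = 10^(1.93/10) = 1.560, G_1 = 10^(16.3/10) = 42.66
  Stage 2: F_2 = 10^(7.26/10) = 5.321, G_2 = 10^(−5.66/10) = 0.2716
  Stage 3: F_3 = 10^(3.52/10) = 2.249, G_3 = 10^(11.5/10) = 14.13
Friis cascade:
  F = 1.560 + (5.321 − 1)/42.66 + (2.249 − 1)/11.59 = 1.769
NF = 10 log₁₀(1.769) = 2.48 dB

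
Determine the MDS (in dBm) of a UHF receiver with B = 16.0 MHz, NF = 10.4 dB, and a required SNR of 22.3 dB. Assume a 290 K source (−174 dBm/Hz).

−69.3 dBm

Sensitivity = −174 + 10 log₁₀(B) + NF + SNR_min
= −174 + 72.04 + 10.4 + 22.3
= −69.26 dBm → −69.3 dBm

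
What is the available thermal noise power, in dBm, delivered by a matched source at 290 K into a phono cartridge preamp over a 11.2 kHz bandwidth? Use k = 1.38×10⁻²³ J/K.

−133.5 dBm

P_n = kTB = 1.38×10⁻²³ × 290 × 1.12×10⁴ = 4.48×10⁻¹⁷ W
In dBm: 10 log₁₀(4.48×10⁻¹⁷ / 10⁻³) = −133.5 dBm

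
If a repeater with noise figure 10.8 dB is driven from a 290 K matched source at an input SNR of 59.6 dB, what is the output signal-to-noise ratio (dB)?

By definition F = SNR_in/SNR_out, so in dB: SNR_out = SNR_in − NF
SNR_out = 59.6 − 10.8 = 48.8 dB

48.8 dB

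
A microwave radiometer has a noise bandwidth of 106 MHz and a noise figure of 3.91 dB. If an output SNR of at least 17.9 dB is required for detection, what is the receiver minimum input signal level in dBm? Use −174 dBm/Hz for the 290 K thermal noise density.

Sensitivity = −174 + 10 log₁₀(B) + NF + SNR_min
= −174 + 80.25 + 3.91 + 17.9
= −71.94 dBm → −71.9 dBm

−71.9 dBm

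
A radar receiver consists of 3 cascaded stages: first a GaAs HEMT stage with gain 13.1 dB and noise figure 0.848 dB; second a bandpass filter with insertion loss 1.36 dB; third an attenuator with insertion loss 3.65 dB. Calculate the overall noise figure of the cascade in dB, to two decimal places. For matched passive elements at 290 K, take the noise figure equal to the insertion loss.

1.21 dB

Convert to linear (a loss of L dB is a gain of −L dB): F_i = 10^(NF_i/10), G_i = 10^(G_i,dB/10)
  Stage 1: F_1 = 10^(0.848/10) = 1.216, G_1 = 10^(13.1/10) = 20.42
  Stage 2: F_2 = 10^(1.36/10) = 1.368, G_2 = 10^(−1.36/10) = 0.7311
  Stage 3: F_3 = 10^(3.65/10) = 2.317, G_3 = 10^(−3.65/10) = 0.4315
Friis cascade:
  F = 1.216 + (1.368 − 1)/20.42 + (2.317 − 1)/14.93 = 1.322
NF = 10 log₁₀(1.322) = 1.21 dB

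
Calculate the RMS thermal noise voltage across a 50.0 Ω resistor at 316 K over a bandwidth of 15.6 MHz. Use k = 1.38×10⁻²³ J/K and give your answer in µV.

3.69 µV

V_n = √(4kTRB)
4kTRB = 4 × 1.38×10⁻²³ × 316 × 5.00×10¹ × 1.56×10⁷ = 1.36×10⁻¹¹ V²
V_n = √(1.36×10⁻¹¹) = 3.69×10⁻⁶ V = 3.69 µV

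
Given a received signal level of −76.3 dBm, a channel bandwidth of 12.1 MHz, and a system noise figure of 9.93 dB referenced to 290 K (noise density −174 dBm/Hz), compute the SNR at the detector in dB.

16.9 dB

Noise floor: N = −174 + 10 log₁₀(B) + NF
10 log₁₀(1.21×10⁷) = 70.83 dB
N = −174 + 70.83 + 9.93 = −93.24 dBm
SNR = P_sig − N = −76.3 − (−93.24) = 16.94 dB → 16.9 dB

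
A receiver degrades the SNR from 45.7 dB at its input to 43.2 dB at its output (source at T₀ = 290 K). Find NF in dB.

2.5 dB

NF (dB) = SNR_in(dB) − SNR_out(dB) when the source is at T₀
NF = 45.7 − 43.2 = 2.5 dB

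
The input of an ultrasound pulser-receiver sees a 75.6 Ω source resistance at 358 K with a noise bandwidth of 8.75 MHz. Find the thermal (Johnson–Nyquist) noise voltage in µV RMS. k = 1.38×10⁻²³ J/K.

3.62 µV

V_n = √(4kTRB)
4kTRB = 4 × 1.38×10⁻²³ × 358 × 7.56×10¹ × 8.75×10⁶ = 1.31×10⁻¹¹ V²
V_n = √(1.31×10⁻¹¹) = 3.62×10⁻⁶ V = 3.62 µV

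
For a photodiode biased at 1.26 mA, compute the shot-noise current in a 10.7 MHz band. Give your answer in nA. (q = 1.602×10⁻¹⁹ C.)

65.7 nA

I_n = √(2qI·B)
2qI·B = 2 × 1.602×10⁻¹⁹ × 1.26×10⁻³ × 1.07×10⁷ = 4.32×10⁻¹⁵ A²
I_n = √(4.32×10⁻¹⁵) = 6.57×10⁻⁸ A = 65.7 nA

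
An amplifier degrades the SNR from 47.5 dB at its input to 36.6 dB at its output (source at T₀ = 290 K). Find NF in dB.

10.9 dB

NF (dB) = SNR_in(dB) − SNR_out(dB) when the source is at T₀
NF = 47.5 − 36.6 = 10.9 dB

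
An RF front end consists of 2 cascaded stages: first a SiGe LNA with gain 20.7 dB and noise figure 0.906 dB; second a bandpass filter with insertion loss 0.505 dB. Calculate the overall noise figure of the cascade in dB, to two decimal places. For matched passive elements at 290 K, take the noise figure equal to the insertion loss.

0.91 dB

Convert to linear (a loss of L dB is a gain of −L dB): F_i = 10^(NF_i/10), G_i = 10^(G_i,dB/10)
  Stage 1: F_1 = 10^(0.906/10) = 1.232, G_1 = 10^(20.7/10) = 117.5
  Stage 2: F_2 = 10^(0.505/10) = 1.123, G_2 = 10^(−0.505/10) = 0.8902
Friis cascade:
  F = 1.232 + (1.123 − 1)/117.5 = 1.233
NF = 10 log₁₀(1.233) = 0.91 dB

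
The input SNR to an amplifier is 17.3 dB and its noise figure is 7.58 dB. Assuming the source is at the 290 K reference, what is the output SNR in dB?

By definition F = SNR_in/SNR_out, so in dB: SNR_out = SNR_in − NF
SNR_out = 17.3 − 7.58 = 9.72 dB

9.72 dB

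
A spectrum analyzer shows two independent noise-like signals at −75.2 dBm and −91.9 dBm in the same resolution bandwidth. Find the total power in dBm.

−75.1 dBm

Convert to linear, add, convert back:
P₁ = 3.02×10⁻¹¹ W, P₂ = 6.46×10⁻¹³ W
P_tot = 3.08×10⁻¹¹ W → 10 log₁₀(P_tot / 10⁻³) = −75.1 dBm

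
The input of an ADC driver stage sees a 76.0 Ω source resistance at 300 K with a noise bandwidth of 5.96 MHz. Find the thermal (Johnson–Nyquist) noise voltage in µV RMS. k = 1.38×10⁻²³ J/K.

2.74 µV

V_n = √(4kTRB)
4kTRB = 4 × 1.38×10⁻²³ × 300 × 7.60×10¹ × 5.96×10⁶ = 7.50×10⁻¹² V²
V_n = √(7.50×10⁻¹²) = 2.74×10⁻⁶ V = 2.74 µV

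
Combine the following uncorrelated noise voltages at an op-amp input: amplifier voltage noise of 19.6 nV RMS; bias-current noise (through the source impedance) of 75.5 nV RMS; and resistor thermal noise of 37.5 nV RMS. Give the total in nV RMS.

Uncorrelated sources add in power (mean-square): V_tot = √(ΣV_i²)
V_tot = √[(1.96×10⁻⁸)² + (7.55×10⁻⁸)² + (3.75×10⁻⁸)²] = 8.65×10⁻⁸ V = 86.5 nV

86.5 nV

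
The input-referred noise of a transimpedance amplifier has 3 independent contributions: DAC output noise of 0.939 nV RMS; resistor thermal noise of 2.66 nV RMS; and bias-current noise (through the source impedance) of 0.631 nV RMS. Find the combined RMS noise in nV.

2.89 nV

Uncorrelated sources add in power (mean-square): V_tot = √(ΣV_i²)
V_tot = √[(9.39×10⁻¹⁰)² + (2.66×10⁻⁹)² + (6.31×10⁻¹⁰)²] = 2.89×10⁻⁹ V = 2.89 nV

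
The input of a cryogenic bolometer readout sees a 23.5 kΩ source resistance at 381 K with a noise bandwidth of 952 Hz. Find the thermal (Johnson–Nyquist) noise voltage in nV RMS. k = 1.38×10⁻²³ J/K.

686 nV

V_n = √(4kTRB)
4kTRB = 4 × 1.38×10⁻²³ × 381 × 2.35×10⁴ × 9.52×10² = 4.71×10⁻¹³ V²
V_n = √(4.71×10⁻¹³) = 6.86×10⁻⁷ V = 686 nV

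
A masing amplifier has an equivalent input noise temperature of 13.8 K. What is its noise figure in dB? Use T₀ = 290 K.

0.202 dB

F = 1 + T_e/T₀ = 1 + 13.8/290 = 1.04759
NF = 10 log₁₀(1.04759) = 0.202 dB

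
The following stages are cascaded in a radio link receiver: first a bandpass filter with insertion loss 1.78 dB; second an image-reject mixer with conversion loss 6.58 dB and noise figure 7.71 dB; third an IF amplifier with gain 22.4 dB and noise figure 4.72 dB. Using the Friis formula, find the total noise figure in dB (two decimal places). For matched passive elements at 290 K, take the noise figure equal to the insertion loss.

13.49 dB

Convert to linear (a loss of L dB is a gain of −L dB): F_i = 10^(NF_i/10), G_i = 10^(G_i,dB/10)
  Stage 1: F_1 = 10^(1.78/10) = 1.507, G_1 = 10^(−1.78/10) = 0.6637
  Stage 2: F_2 = 10^(7.71/10) = 5.902, G_2 = 10^(−6.58/10) = 0.2198
  Stage 3: F_3 = 10^(4.72/10) = 2.965, G_3 = 10^(22.4/10) = 173.8
Friis cascade:
  F = 1.507 + (5.902 − 1)/0.6637 + (2.965 − 1)/0.1459 = 22.36
NF = 10 log₁₀(22.36) = 13.49 dB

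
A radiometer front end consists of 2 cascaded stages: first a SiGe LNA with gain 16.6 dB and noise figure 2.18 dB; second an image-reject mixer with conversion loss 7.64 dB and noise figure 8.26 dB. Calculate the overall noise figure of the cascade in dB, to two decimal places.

2.50 dB

Convert to linear (a loss of L dB is a gain of −L dB): F_i = 10^(NF_i/10), G_i = 10^(G_i,dB/10)
  Stage 1: F_1 = 10^(2.18/10) = 1.652, G_1 = 10^(16.6/10) = 45.71
  Stage 2: F_2 = 10^(8.26/10) = 6.699, G_2 = 10^(−7.64/10) = 0.1722
Friis cascade:
  F = 1.652 + (6.699 − 1)/45.71 = 1.777
NF = 10 log₁₀(1.777) = 2.50 dB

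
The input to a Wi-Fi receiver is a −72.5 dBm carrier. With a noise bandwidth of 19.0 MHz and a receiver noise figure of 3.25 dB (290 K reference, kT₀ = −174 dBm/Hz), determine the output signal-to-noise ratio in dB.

Noise floor: N = −174 + 10 log₁₀(B) + NF
10 log₁₀(1.90×10⁷) = 72.79 dB
N = −174 + 72.79 + 3.25 = −97.96 dBm
SNR = P_sig − N = −72.5 − (−97.96) = 25.46 dB → 25.5 dB

25.5 dB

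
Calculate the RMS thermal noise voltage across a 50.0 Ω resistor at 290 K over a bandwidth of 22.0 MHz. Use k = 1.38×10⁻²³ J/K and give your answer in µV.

4.20 µV

V_n = √(4kTRB)
4kTRB = 4 × 1.38×10⁻²³ × 290 × 5.00×10¹ × 2.20×10⁷ = 1.76×10⁻¹¹ V²
V_n = √(1.76×10⁻¹¹) = 4.20×10⁻⁶ V = 4.20 µV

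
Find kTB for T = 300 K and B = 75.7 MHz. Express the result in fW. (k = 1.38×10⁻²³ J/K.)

P_n = kTB = 1.38×10⁻²³ × 300 × 7.57×10⁷ = 3.13×10⁻¹³ W = 313 fW

313 fW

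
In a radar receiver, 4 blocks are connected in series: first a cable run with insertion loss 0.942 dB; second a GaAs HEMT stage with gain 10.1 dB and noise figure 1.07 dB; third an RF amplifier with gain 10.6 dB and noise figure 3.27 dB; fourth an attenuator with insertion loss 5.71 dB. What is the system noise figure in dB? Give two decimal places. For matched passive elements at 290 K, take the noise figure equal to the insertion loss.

2.44 dB

Convert to linear (a loss of L dB is a gain of −L dB): F_i = 10^(NF_i/10), G_i = 10^(G_i,dB/10)
  Stage 1: F_1 = 10^(0.942/10) = 1.242, G_1 = 10^(−0.942/10) = 0.8050
  Stage 2: F_2 = 10^(1.07/10) = 1.279, G_2 = 10^(10.1/10) = 10.23
  Stage 3: F_3 = 10^(3.27/10) = 2.123, G_3 = 10^(10.6/10) = 11.48
  Stage 4: F_4 = 10^(5.71/10) = 3.724, G_4 = 10^(−5.71/10) = 0.2685
Friis cascade:
  F = 1.242 + (1.279 − 1)/0.8050 + (2.123 − 1)/8.238 + (3.724 − 1)/94.58 = 1.754
NF = 10 log₁₀(1.754) = 2.44 dB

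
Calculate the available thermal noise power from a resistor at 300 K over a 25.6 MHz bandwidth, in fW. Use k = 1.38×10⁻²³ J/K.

106 fW

P_n = kTB = 1.38×10⁻²³ × 300 × 2.56×10⁷ = 1.06×10⁻¹³ W = 106 fW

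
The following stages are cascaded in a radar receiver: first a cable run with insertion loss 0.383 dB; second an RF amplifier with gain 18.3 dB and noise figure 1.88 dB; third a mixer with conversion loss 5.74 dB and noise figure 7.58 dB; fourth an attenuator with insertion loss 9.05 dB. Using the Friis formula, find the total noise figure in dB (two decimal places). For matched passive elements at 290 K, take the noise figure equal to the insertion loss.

3.40 dB

Convert to linear (a loss of L dB is a gain of −L dB): F_i = 10^(NF_i/10), G_i = 10^(G_i,dB/10)
  Stage 1: F_1 = 10^(0.383/10) = 1.092, G_1 = 10^(−0.383/10) = 0.9156
  Stage 2: F_2 = 10^(1.88/10) = 1.542, G_2 = 10^(18.3/10) = 67.61
  Stage 3: F_3 = 10^(7.58/10) = 5.728, G_3 = 10^(−5.74/10) = 0.2667
  Stage 4: F_4 = 10^(9.05/10) = 8.035, G_4 = 10^(−9.05/10) = 0.1245
Friis cascade:
  F = 1.092 + (1.542 − 1)/0.9156 + (5.728 − 1)/61.90 + (8.035 − 1)/16.51 = 2.186
NF = 10 log₁₀(2.186) = 3.40 dB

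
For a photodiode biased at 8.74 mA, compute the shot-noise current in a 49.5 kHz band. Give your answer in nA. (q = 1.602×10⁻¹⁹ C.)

11.8 nA

I_n = √(2qI·B)
2qI·B = 2 × 1.602×10⁻¹⁹ × 8.74×10⁻³ × 4.95×10⁴ = 1.39×10⁻¹⁶ A²
I_n = √(1.39×10⁻¹⁶) = 1.18×10⁻⁸ A = 11.8 nA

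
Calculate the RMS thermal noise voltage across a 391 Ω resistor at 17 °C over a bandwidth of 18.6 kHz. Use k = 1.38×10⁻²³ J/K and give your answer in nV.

T = 17 °C + 273.15 = 290.15 K
V_n = √(4kTRB)
4kTRB = 4 × 1.38×10⁻²³ × 290.15 × 3.91×10² × 1.86×10⁴ = 1.16×10⁻¹³ V²
V_n = √(1.16×10⁻¹³) = 3.41×10⁻⁷ V = 341 nV

341 nV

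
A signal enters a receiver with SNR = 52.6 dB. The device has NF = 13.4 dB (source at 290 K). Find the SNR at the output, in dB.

39.2 dB

By definition F = SNR_in/SNR_out, so in dB: SNR_out = SNR_in − NF
SNR_out = 52.6 − 13.4 = 39.2 dB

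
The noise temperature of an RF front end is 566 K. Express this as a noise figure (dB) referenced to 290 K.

F = 1 + T_e/T₀ = 1 + 566/290 = 2.95172
NF = 10 log₁₀(2.95172) = 4.70 dB

4.70 dB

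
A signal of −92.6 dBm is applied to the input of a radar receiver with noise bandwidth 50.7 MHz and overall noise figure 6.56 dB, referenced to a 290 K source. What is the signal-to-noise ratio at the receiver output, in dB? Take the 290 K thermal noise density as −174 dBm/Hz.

Noise floor: N = −174 + 10 log₁₀(B) + NF
10 log₁₀(5.07×10⁷) = 77.05 dB
N = −174 + 77.05 + 6.56 = −90.39 dBm
SNR = P_sig − N = −92.6 − (−90.39) = −2.21 dB → −2.2 dB

−2.2 dB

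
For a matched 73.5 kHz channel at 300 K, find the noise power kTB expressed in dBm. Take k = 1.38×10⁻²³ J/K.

P_n = kTB = 1.38×10⁻²³ × 300 × 7.35×10⁴ = 3.04×10⁻¹⁶ W
In dBm: 10 log₁₀(3.04×10⁻¹⁶ / 10⁻³) = −125.2 dBm

−125.2 dBm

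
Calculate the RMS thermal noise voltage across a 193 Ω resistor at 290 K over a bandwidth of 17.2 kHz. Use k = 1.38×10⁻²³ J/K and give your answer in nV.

231 nV

V_n = √(4kTRB)
4kTRB = 4 × 1.38×10⁻²³ × 290 × 1.93×10² × 1.72×10⁴ = 5.31×10⁻¹⁴ V²
V_n = √(5.31×10⁻¹⁴) = 2.31×10⁻⁷ V = 231 nV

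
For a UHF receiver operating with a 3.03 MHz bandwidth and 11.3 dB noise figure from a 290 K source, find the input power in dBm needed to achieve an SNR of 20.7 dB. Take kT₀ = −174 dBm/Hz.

−77.2 dBm

Sensitivity = −174 + 10 log₁₀(B) + NF + SNR_min
= −174 + 64.81 + 11.3 + 20.7
= −77.19 dBm → −77.2 dBm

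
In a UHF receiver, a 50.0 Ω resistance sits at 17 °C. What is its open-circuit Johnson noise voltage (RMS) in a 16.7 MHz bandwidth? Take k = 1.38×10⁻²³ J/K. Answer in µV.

T = 17 °C + 273.15 = 290.15 K
V_n = √(4kTRB)
4kTRB = 4 × 1.38×10⁻²³ × 290.15 × 5.00×10¹ × 1.67×10⁷ = 1.34×10⁻¹¹ V²
V_n = √(1.34×10⁻¹¹) = 3.66×10⁻⁶ V = 3.66 µV

3.66 µV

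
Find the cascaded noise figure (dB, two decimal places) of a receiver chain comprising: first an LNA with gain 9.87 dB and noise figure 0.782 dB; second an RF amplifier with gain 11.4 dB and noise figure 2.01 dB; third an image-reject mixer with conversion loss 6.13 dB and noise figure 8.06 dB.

1.13 dB

Convert to linear (a loss of L dB is a gain of −L dB): F_i = 10^(NF_i/10), G_i = 10^(G_i,dB/10)
  Stage 1: F_1 = 10^(0.782/10) = 1.197, G_1 = 10^(9.87/10) = 9.705
  Stage 2: F_2 = 10^(2.01/10) = 1.589, G_2 = 10^(11.4/10) = 13.80
  Stage 3: F_3 = 10^(8.06/10) = 6.397, G_3 = 10^(−6.13/10) = 0.2438
Friis cascade:
  F = 1.197 + (1.589 − 1)/9.705 + (6.397 − 1)/134.0 = 1.298
NF = 10 log₁₀(1.298) = 1.13 dB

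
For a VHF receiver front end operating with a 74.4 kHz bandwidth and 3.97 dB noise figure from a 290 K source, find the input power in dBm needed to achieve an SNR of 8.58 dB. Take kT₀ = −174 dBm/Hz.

−112.7 dBm

Sensitivity = −174 + 10 log₁₀(B) + NF + SNR_min
= −174 + 48.72 + 3.97 + 8.58
= −112.73 dBm → −112.7 dBm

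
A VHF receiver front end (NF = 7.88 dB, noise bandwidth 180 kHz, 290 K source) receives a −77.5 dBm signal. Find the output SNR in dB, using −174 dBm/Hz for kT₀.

Noise floor: N = −174 + 10 log₁₀(B) + NF
10 log₁₀(1.80×10⁵) = 52.55 dB
N = −174 + 52.55 + 7.88 = −113.57 dBm
SNR = P_sig − N = −77.5 − (−113.57) = 36.07 dB → 36.1 dB

36.1 dB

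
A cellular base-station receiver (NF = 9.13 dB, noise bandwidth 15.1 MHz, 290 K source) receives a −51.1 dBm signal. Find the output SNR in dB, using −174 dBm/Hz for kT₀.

42.0 dB

Noise floor: N = −174 + 10 log₁₀(B) + NF
10 log₁₀(1.51×10⁷) = 71.79 dB
N = −174 + 71.79 + 9.13 = −93.08 dBm
SNR = P_sig − N = −51.1 − (−93.08) = 41.98 dB → 42.0 dB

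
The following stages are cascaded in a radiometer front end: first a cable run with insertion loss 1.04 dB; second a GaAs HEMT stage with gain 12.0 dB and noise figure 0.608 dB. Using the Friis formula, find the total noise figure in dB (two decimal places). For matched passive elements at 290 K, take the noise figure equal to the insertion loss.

1.65 dB

Convert to linear (a loss of L dB is a gain of −L dB): F_i = 10^(NF_i/10), G_i = 10^(G_i,dB/10)
  Stage 1: F_1 = 10^(1.04/10) = 1.271, G_1 = 10^(−1.04/10) = 0.7870
  Stage 2: F_2 = 10^(0.608/10) = 1.150, G_2 = 10^(12.0/10) = 15.85
Friis cascade:
  F = 1.271 + (1.150 − 1)/0.7870 = 1.462
NF = 10 log₁₀(1.462) = 1.65 dB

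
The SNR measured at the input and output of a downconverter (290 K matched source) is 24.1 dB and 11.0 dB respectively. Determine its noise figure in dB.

NF (dB) = SNR_in(dB) − SNR_out(dB) when the source is at T₀
NF = 24.1 − 11.0 = 13.1 dB

13.1 dB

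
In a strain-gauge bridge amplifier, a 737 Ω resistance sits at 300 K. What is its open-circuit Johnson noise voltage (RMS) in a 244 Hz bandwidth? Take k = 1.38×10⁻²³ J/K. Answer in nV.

V_n = √(4kTRB)
4kTRB = 4 × 1.38×10⁻²³ × 300 × 7.37×10² × 2.44×10² = 2.98×10⁻¹⁵ V²
V_n = √(2.98×10⁻¹⁵) = 5.46×10⁻⁸ V = 54.6 nV

54.6 nV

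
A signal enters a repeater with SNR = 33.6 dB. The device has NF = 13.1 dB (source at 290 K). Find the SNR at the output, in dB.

By definition F = SNR_in/SNR_out, so in dB: SNR_out = SNR_in − NF
SNR_out = 33.6 − 13.1 = 20.5 dB

20.5 dB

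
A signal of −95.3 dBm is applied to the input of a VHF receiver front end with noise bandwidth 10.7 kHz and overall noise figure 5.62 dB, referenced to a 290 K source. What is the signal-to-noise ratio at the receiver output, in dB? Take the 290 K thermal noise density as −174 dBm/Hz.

32.8 dB

Noise floor: N = −174 + 10 log₁₀(B) + NF
10 log₁₀(1.07×10⁴) = 40.29 dB
N = −174 + 40.29 + 5.62 = −128.09 dBm
SNR = P_sig − N = −95.3 − (−128.09) = 32.79 dB → 32.8 dB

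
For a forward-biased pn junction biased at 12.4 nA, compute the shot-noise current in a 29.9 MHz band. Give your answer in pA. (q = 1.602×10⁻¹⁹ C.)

345 pA

I_n = √(2qI·B)
2qI·B = 2 × 1.602×10⁻¹⁹ × 1.24×10⁻⁸ × 2.99×10⁷ = 1.19×10⁻¹⁹ A²
I_n = √(1.19×10⁻¹⁹) = 3.45×10⁻¹⁰ A = 345 pA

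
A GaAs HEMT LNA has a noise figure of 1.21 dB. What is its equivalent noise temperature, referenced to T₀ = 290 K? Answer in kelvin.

F = 10^(1.21/10) = 1.3213
T_e = (F − 1)·T₀ = (1.3213 − 1) × 290 = 93.2 K

93.2 K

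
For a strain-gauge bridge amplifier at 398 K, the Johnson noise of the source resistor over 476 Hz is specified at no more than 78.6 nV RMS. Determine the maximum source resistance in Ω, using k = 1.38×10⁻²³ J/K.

Johnson–Nyquist: V_n = √(4kTRB) ⇒ R = V_n² / (4kTB)
4kTB = 4 × 1.38×10⁻²³ × 398 × 4.76×10² = 1.05×10⁻¹⁷
R = (7.86×10⁻⁸)² / 1.05×10⁻¹⁷ = 5.91×10² Ω = 591 Ω

591 Ω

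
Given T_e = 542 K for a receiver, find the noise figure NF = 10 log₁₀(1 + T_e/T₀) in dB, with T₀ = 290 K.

4.58 dB

F = 1 + T_e/T₀ = 1 + 542/290 = 2.86897
NF = 10 log₁₀(2.86897) = 4.58 dB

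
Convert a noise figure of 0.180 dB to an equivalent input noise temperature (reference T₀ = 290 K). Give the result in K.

12.3 K

F = 10^(0.180/10) = 1.04232
T_e = (F − 1)·T₀ = (1.04232 − 1) × 290 = 12.3 K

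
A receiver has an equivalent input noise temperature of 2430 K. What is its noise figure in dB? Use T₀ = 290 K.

9.72 dB

F = 1 + T_e/T₀ = 1 + 2430/290 = 9.37931
NF = 10 log₁₀(9.37931) = 9.72 dB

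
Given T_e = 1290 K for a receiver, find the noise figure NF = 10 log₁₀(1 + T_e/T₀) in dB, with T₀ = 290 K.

F = 1 + T_e/T₀ = 1 + 1290/290 = 5.44828
NF = 10 log₁₀(5.44828) = 7.36 dB

7.36 dB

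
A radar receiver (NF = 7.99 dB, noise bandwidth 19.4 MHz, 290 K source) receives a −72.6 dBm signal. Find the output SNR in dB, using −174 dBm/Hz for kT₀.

Noise floor: N = −174 + 10 log₁₀(B) + NF
10 log₁₀(1.94×10⁷) = 72.88 dB
N = −174 + 72.88 + 7.99 = −93.13 dBm
SNR = P_sig − N = −72.6 − (−93.13) = 20.53 dB → 20.5 dB

20.5 dB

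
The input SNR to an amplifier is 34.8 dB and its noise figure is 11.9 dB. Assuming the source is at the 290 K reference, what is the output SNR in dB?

By definition F = SNR_in/SNR_out, so in dB: SNR_out = SNR_in − NF
SNR_out = 34.8 − 11.9 = 22.9 dB

22.9 dB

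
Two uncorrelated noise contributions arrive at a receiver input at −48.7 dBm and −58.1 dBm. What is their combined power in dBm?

Convert to linear, add, convert back:
P₁ = 1.35×10⁻⁸ W, P₂ = 1.55×10⁻⁹ W
P_tot = 1.50×10⁻⁸ W → 10 log₁₀(P_tot / 10⁻³) = −48.2 dBm

−48.2 dBm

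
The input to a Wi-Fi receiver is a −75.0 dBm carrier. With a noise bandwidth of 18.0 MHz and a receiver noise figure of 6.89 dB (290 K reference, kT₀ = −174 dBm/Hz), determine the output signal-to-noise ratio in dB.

Noise floor: N = −174 + 10 log₁₀(B) + NF
10 log₁₀(1.80×10⁷) = 72.55 dB
N = −174 + 72.55 + 6.89 = −94.56 dBm
SNR = P_sig − N = −75.0 − (−94.56) = 19.56 dB → 19.6 dB

19.6 dB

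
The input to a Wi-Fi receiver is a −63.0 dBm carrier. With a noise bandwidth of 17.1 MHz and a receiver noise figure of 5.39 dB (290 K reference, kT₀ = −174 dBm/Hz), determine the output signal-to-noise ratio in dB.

33.3 dB

Noise floor: N = −174 + 10 log₁₀(B) + NF
10 log₁₀(1.71×10⁷) = 72.33 dB
N = −174 + 72.33 + 5.39 = −96.28 dBm
SNR = P_sig − N = −63.0 − (−96.28) = 33.28 dB → 33.3 dB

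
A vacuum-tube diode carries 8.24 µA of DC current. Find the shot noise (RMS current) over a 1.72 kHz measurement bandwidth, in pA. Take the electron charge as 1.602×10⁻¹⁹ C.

I_n = √(2qI·B)
2qI·B = 2 × 1.602×10⁻¹⁹ × 8.24×10⁻⁶ × 1.72×10³ = 4.54×10⁻²¹ A²
I_n = √(4.54×10⁻²¹) = 6.74×10⁻¹¹ A = 67.4 pA

67.4 pA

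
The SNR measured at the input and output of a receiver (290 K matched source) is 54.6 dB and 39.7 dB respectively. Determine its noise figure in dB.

NF (dB) = SNR_in(dB) − SNR_out(dB) when the source is at T₀
NF = 54.6 − 39.7 = 14.9 dB

14.9 dB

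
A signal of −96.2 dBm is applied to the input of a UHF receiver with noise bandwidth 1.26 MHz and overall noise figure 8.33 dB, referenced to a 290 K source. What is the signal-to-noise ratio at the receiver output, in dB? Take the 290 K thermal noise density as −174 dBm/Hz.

8.5 dB

Noise floor: N = −174 + 10 log₁₀(B) + NF
10 log₁₀(1.26×10⁶) = 61 dB
N = −174 + 61 + 8.33 = −104.67 dBm
SNR = P_sig − N = −96.2 − (−104.67) = 8.47 dB → 8.5 dB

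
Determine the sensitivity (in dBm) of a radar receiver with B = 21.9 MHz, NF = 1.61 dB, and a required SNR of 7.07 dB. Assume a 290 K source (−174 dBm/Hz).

Sensitivity = −174 + 10 log₁₀(B) + NF + SNR_min
= −174 + 73.4 + 1.61 + 7.07
= −91.92 dBm → −91.9 dBm

−91.9 dBm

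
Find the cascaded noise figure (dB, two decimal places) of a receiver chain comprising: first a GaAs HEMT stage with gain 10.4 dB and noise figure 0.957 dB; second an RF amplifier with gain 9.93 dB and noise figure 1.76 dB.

1.11 dB

Convert to linear (a loss of L dB is a gain of −L dB): F_i = 10^(NF_i/10), G_i = 10^(G_i,dB/10)
  Stage 1: F_1 = 10^(0.957/10) = 1.247, G_1 = 10^(10.4/10) = 10.96
  Stage 2: F_2 = 10^(1.76/10) = 1.500, G_2 = 10^(9.93/10) = 9.840
Friis cascade:
  F = 1.247 + (1.500 − 1)/10.96 = 1.292
NF = 10 log₁₀(1.292) = 1.11 dB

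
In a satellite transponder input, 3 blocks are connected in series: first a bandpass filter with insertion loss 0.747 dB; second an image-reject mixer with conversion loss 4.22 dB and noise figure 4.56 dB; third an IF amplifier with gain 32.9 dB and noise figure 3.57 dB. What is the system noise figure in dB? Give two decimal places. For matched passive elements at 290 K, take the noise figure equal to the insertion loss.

Convert to linear (a loss of L dB is a gain of −L dB): F_i = 10^(NF_i/10), G_i = 10^(G_i,dB/10)
  Stage 1: F_1 = 10^(0.747/10) = 1.188, G_1 = 10^(−0.747/10) = 0.8420
  Stage 2: F_2 = 10^(4.56/10) = 2.858, G_2 = 10^(−4.22/10) = 0.3784
  Stage 3: F_3 = 10^(3.57/10) = 2.275, G_3 = 10^(32.9/10) = 1950
Friis cascade:
  F = 1.188 + (2.858 − 1)/0.8420 + (2.275 − 1)/0.3186 = 7.396
NF = 10 log₁₀(7.396) = 8.69 dB

8.69 dB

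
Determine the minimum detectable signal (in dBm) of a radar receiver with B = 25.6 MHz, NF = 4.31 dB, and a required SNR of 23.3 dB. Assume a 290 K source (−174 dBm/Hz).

Sensitivity = −174 + 10 log₁₀(B) + NF + SNR_min
= −174 + 74.08 + 4.31 + 23.3
= −72.31 dBm → −72.3 dBm

−72.3 dBm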